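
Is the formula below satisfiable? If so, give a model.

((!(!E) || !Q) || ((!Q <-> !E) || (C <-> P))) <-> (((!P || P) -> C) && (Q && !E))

C: False, Q: True, E: False, P: True

  ((!(!E) || !Q) || ((!Q <-> !E) || (C <-> P))) <-> (((!P || P) -> C) && (Q && !E)) = True
    (!(!E) || !Q) || ((!Q <-> !E) || (C <-> P)) = False
      !(!E) || !Q = False
        !(!E) = False
          !E = True
        !Q = False
      (!Q <-> !E) || (C <-> P) = False
        !Q <-> !E = False
          !Q = False
          !E = True
        C <-> P = False
    ((!P || P) -> C) && (Q && !E) = False
      (!P || P) -> C = False
        !P || P = True
          !P = False
      Q && !E = True
        !E = True
The formula evaluates to True.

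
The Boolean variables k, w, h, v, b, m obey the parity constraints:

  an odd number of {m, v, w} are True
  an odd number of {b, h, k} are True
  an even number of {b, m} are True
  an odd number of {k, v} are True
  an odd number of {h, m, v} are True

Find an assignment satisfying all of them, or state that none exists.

Adding constraints 2, 3, 4, 5 mod 2: every variable appears an even number of times on the left, so the left side is 0.
But the right sides sum to 1 (mod 2). 0 ≠ 1 — the system is inconsistent.

Unsatisfiable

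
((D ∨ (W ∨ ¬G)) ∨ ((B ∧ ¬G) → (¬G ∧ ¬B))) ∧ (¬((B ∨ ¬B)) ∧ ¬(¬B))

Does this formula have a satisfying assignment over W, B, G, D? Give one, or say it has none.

The conjunct ¬((B ∨ ¬B)) is unsatisfiable on its own:
  B=F: evaluates to False.
  B=T: evaluates to False.
So the whole conjunction is unsatisfiable.

No satisfying assignment exists.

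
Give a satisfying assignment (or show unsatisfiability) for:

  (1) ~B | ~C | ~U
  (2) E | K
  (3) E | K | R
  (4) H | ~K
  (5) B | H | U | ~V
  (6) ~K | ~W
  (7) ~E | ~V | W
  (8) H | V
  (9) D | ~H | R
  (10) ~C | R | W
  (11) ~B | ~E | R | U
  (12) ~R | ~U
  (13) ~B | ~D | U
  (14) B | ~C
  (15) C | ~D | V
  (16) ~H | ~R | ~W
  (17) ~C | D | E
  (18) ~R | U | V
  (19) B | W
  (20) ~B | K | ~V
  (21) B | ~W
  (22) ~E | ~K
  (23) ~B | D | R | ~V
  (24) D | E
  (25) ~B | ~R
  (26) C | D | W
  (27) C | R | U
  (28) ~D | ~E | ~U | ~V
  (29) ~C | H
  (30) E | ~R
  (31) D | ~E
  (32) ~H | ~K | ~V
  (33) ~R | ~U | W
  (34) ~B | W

Unsatisfiable — no assignment works.

Case W = True:
  (~K | ~W) forces K = False.
  (E | K) forces E = True.
  (B | ~W) forces B = True.
  (~B | K | ~V) forces V = False.
  (H | V) forces H = True.
  (~H | ~R | ~W) forces R = False.
  (D | ~H | R) forces D = True.
  (~B | ~E | R | U) forces U = True.
  (~B | ~C | ~U) forces C = False.
  Clause (C | ~D | V) is falsified — contradiction.
Case W = False:
  (B | W) forces B = True.
  Clause (~B | W) is falsified — contradiction.
Both cases fail, so the formula is unsatisfiable.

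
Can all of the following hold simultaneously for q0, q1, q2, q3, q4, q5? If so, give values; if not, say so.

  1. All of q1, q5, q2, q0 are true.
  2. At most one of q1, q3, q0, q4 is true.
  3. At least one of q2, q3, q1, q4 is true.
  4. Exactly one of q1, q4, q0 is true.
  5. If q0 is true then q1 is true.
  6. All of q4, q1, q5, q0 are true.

Unsatisfiable

Case q0 = True:
  (1) forces q1 = True.
  Constraint (2) is violated (q1=T, q0=T) — contradiction.
Case q0 = False:
  Constraint (1) is violated (q0=F) — contradiction.
Both cases fail — unsatisfiable.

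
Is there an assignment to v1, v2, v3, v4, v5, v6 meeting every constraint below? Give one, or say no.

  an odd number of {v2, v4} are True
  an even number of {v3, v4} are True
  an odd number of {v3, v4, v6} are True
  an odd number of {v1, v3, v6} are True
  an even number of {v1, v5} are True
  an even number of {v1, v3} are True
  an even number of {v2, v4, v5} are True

v1=T, v2=F, v3=T, v4=T, v5=T, v6=T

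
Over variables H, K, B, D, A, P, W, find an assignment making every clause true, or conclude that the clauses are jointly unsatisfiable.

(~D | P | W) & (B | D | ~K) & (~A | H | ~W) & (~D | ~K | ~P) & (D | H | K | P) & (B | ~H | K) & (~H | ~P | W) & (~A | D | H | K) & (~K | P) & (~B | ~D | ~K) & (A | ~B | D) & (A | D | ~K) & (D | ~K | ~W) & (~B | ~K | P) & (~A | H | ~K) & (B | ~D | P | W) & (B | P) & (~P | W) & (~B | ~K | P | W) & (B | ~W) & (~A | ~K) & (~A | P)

H: True, K: False, B: True, D: True, A: False, P: True, W: True

Set H = True.
Try K = True:
  (~K | P) forces P = True.
  (~D | ~K | ~P) forces D = False.
  (B | D | ~K) forces B = True.
  (~H | ~P | W) forces W = True.
  clause (D | ~K | ~W) is falsified — backtrack.
So K = False.
  then (B | ~H | K) forces B = True.
Set D = True.
Set A = False.
Set P = True.
  then (~H | ~P | W) forces W = True.
All clauses satisfied.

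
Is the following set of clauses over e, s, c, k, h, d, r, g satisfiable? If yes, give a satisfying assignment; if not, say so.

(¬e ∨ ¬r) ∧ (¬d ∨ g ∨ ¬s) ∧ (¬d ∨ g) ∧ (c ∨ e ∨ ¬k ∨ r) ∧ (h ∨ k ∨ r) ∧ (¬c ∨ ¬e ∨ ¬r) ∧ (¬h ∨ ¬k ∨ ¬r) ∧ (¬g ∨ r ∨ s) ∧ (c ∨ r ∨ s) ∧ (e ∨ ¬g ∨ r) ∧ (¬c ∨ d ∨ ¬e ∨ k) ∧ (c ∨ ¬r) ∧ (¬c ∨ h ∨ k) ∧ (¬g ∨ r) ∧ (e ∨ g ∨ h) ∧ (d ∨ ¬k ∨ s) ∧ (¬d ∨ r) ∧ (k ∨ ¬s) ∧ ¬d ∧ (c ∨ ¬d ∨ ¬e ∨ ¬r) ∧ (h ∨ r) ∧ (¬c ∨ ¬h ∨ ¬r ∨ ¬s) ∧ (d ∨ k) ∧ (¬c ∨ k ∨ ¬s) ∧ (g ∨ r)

Unit clause (¬d) forces d = False.
In (d ∨ k) only k is left, so k = True.
In (d ∨ ¬k ∨ s) only s is left, so s = True.
Try e = True:
  (¬e ∨ ¬r) forces r = False.
  (¬g ∨ r) forces g = False.
  clause (g ∨ r) is falsified — backtrack.
So e = False.
Try c = False:
  (c ∨ e ∨ ¬k ∨ r) forces r = True.
  clause (c ∨ ¬r) is falsified — backtrack.
So c = True.
Try h = True:
  (¬h ∨ ¬k ∨ ¬r) forces r = False.
  (e ∨ ¬g ∨ r) forces g = False.
  clause (g ∨ r) is falsified — backtrack.
So h = False.
  then (e ∨ g ∨ h) forces g = True.
  then (h ∨ r) forces r = True.
All clauses satisfied.

e = False; s = True; c = True; k = True; h = False; d = False; r = True; g = True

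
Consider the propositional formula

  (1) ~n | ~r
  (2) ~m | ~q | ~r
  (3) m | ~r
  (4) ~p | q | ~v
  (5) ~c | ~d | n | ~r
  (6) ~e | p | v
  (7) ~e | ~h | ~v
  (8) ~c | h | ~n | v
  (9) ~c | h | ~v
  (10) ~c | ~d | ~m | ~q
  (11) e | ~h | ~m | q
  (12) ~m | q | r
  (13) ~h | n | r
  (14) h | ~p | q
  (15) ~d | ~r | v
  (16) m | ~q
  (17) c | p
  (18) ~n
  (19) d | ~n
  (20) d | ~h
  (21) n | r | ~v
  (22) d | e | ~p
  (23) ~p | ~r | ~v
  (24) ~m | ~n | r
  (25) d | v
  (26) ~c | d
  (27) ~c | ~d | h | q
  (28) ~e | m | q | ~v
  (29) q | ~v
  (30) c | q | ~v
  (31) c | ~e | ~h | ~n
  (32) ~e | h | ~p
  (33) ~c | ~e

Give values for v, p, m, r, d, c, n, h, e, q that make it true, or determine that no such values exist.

v = False, p = True, m = True, r = False, d = True, c = False, n = False, h = False, e = False, q = True

Unit clause (~n) forces n = False.
Try v = True:
  (n | r | ~v) forces r = True.
  (m | ~r) forces m = True.
  (~m | ~q | ~r) forces q = False.
  clause (q | ~v) is falsified — backtrack.
So v = False.
  then (d | v) forces d = True.
  then (~d | ~r | v) forces r = False.
  then (~h | n | r) forces h = False.
Set p = True.
  then (h | ~p | q) forces q = True.
  then (m | ~q) forces m = True.
  then (~e | h | ~p) forces e = False.
  then (~c | ~d | ~m | ~q) forces c = False.
All clauses satisfied.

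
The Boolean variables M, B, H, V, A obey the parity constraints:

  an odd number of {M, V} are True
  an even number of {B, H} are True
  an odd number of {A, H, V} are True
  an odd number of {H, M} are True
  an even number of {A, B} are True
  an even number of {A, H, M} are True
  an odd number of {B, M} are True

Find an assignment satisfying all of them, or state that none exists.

M = False, B = True, H = True, V = True, A = True

{M, V}: 1 true → odd ✓
{B, H}: 2 true → even ✓
{A, H, V}: 3 true → odd ✓
{H, M}: 1 true → odd ✓
{A, B}: 2 true → even ✓
{A, H, M}: 2 true → even ✓
{B, M}: 1 true → odd ✓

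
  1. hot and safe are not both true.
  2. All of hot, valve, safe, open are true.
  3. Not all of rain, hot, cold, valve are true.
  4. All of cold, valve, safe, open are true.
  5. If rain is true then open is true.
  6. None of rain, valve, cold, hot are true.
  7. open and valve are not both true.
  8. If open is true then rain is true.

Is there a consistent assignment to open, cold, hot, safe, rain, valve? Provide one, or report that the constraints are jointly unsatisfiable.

Case cold = True:
  Constraint (6) is violated (cold=T) — contradiction.
Case cold = False:
  Constraint (4) is violated (cold=F) — contradiction.
Both cases fail — unsatisfiable.

Unsatisfiable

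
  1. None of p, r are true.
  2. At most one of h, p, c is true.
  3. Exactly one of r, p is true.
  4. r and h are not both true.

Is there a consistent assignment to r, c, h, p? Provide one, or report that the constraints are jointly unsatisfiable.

Unsatisfiable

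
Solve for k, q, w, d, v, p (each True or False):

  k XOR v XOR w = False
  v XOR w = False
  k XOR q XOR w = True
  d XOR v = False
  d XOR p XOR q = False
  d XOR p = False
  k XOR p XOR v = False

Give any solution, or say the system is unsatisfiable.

k = False, q = False, w = True, d = True, v = True, p = True

k XOR v XOR w = F XOR T XOR T = False ✓
v XOR w = T XOR T = False ✓
k XOR q XOR w = F XOR F XOR T = True ✓
d XOR v = T XOR T = False ✓
d XOR p XOR q = T XOR T XOR F = False ✓
d XOR p = T XOR T = False ✓
k XOR p XOR v = F XOR T XOR T = False ✓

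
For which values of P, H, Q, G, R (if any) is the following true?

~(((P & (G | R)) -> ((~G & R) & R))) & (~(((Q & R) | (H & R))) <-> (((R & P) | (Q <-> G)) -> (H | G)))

P=T, H=F, Q=T, G=T, R=F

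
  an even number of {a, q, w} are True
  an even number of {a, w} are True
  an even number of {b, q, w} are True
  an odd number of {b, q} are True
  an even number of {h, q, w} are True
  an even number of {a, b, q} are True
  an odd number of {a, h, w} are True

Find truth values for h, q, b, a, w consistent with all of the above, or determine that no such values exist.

h: True; q: False; b: True; a: True; w: True

{a, q, w}: 2 true → even ✓
{a, w}: 2 true → even ✓
{b, q, w}: 2 true → even ✓
{b, q}: 1 true → odd ✓
{h, q, w}: 2 true → even ✓
{a, b, q}: 2 true → even ✓
{a, h, w}: 3 true → odd ✓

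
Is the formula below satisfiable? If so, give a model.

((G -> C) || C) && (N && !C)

G: False; N: True; C: False

  (G -> C) || C = True
    G -> C = True
  N && !C = True
    !C = True
Both conjuncts True, so the formula holds.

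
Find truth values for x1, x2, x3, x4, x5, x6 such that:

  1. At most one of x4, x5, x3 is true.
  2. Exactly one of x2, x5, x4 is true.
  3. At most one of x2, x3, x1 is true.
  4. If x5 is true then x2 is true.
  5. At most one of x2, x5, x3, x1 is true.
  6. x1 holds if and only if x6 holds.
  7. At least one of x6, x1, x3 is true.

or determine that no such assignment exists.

x1=T, x2=F, x3=F, x4=T, x5=F, x6=T

  (1) {x4, x5, x3}: 1 true — at most one ✓
  (2) {x2, x5, x4}: 1 true — exactly one ✓
  (3) {x2, x3, x1}: 1 true — at most one ✓
  (4) x5=F ⇒ x2: vacuous ✓
  (5) {x2, x5, x3, x1}: 1 true — at most one ✓
  (6) x1=T, x6=T — same ✓
  (7) {x6, x1, x3}: 2 true — at least one ✓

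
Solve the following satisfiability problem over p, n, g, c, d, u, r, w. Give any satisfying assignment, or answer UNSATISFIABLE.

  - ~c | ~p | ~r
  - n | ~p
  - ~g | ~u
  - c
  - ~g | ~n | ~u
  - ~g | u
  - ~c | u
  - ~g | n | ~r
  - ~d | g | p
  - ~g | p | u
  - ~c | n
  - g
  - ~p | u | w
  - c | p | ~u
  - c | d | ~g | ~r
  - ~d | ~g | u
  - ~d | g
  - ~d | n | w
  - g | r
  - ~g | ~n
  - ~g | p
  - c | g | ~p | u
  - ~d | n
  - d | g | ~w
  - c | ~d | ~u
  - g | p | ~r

Case g = True:
  (~g | ~u) forces u = False.
  Clause (~g | u) is falsified — contradiction.
Case g = False:
  Clause (g) is falsified — contradiction.
Both cases fail, so the formula is unsatisfiable.

No satisfying assignment exists.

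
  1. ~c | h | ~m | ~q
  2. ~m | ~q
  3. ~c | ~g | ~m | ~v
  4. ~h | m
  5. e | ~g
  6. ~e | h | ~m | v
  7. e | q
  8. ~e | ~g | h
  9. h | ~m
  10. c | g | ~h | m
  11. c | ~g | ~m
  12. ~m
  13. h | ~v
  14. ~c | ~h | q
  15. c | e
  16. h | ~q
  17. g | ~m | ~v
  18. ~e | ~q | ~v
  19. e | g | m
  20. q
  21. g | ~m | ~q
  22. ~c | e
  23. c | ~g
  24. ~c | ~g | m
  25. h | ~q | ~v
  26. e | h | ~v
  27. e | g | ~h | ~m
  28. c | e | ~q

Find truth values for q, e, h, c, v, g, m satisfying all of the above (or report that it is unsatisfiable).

UNSATISFIABLE

Case q = True:
  (~m | ~q) forces m = False.
  (~h | m) forces h = False.
  Clause (h | ~q) is falsified — contradiction.
Case q = False:
  Clause (q) is falsified — contradiction.
Both cases fail, so the formula is unsatisfiable.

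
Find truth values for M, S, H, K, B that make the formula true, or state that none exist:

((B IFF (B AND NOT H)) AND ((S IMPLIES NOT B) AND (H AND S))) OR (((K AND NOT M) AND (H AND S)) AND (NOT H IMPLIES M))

M = True, S = True, H = True, K = True, B = False

  ((B IFF (B AND NOT H)) AND ((S IMPLIES NOT B) AND (H AND S))) OR (((K AND NOT M) AND (H AND S)) AND (NOT H IMPLIES M)) = True
    (B IFF (B AND NOT H)) AND ((S IMPLIES NOT B) AND (H AND S)) = True
      B IFF (B AND NOT H) = True
        B AND NOT H = False
          NOT H = False
      (S IMPLIES NOT B) AND (H AND S) = True
        S IMPLIES NOT B = True
          NOT B = True
        H AND S = True
    ((K AND NOT M) AND (H AND S)) AND (NOT H IMPLIES M) = False
      (K AND NOT M) AND (H AND S) = False
        K AND NOT M = False
          NOT M = False
        H AND S = True
      NOT H IMPLIES M = True
        NOT H = False
The formula evaluates to True.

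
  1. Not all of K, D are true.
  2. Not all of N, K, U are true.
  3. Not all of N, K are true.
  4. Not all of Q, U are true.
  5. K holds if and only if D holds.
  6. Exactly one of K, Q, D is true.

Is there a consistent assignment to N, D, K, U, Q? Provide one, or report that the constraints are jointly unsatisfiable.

N = False, D = False, K = False, U = False, Q = True

  (1) {K, D}: 0/2 true — not all ✓
  (2) {N, K, U}: 0/3 true — not all ✓
  (3) {N, K}: 0/2 true — not all ✓
  (4) {Q, U}: 1/2 true — not all ✓
  (5) K=F, D=F — same ✓
  (6) {K, Q, D}: 1 true — exactly one ✓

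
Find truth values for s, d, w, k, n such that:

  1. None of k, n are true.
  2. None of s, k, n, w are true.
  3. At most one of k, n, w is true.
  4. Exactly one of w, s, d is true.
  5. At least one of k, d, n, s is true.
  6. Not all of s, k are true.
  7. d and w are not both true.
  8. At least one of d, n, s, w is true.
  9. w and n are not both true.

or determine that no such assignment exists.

s: False, d: True, w: False, k: False, n: False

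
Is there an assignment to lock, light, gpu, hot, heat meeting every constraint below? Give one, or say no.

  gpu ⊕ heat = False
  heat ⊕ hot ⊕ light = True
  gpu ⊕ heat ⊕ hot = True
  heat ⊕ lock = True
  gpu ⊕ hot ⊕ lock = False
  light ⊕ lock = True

lock = False, light = True, gpu = True, hot = True, heat = True

gpu ⊕ heat = T ⊕ T = False ✓
heat ⊕ hot ⊕ light = T ⊕ T ⊕ T = True ✓
gpu ⊕ heat ⊕ hot = T ⊕ T ⊕ T = True ✓
heat ⊕ lock = T ⊕ F = True ✓
gpu ⊕ hot ⊕ lock = T ⊕ T ⊕ F = False ✓
light ⊕ lock = T ⊕ F = True ✓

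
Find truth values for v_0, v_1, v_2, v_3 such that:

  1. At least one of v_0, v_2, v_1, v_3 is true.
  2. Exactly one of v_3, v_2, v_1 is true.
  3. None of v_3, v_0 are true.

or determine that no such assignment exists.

v_0 = False; v_1 = True; v_2 = False; v_3 = False

  (1) {v_0, v_2, v_1, v_3}: 1 true — at least one ✓
  (2) {v_3, v_2, v_1}: 1 true — exactly one ✓
  (3) {v_3, v_0}: 0 true — none ✓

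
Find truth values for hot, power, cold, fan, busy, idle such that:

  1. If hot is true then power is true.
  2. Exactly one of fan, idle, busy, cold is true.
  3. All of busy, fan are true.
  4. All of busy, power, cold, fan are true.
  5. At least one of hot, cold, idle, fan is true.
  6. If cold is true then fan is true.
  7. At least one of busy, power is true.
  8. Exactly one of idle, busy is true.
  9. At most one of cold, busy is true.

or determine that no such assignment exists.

Case cold = True:
  (2) with cold=T forces fan = False.
  Constraint (3) is violated (fan=F) — contradiction.
Case cold = False:
  Constraint (4) is violated (cold=F) — contradiction.
Both cases fail — unsatisfiable.

Unsatisfiable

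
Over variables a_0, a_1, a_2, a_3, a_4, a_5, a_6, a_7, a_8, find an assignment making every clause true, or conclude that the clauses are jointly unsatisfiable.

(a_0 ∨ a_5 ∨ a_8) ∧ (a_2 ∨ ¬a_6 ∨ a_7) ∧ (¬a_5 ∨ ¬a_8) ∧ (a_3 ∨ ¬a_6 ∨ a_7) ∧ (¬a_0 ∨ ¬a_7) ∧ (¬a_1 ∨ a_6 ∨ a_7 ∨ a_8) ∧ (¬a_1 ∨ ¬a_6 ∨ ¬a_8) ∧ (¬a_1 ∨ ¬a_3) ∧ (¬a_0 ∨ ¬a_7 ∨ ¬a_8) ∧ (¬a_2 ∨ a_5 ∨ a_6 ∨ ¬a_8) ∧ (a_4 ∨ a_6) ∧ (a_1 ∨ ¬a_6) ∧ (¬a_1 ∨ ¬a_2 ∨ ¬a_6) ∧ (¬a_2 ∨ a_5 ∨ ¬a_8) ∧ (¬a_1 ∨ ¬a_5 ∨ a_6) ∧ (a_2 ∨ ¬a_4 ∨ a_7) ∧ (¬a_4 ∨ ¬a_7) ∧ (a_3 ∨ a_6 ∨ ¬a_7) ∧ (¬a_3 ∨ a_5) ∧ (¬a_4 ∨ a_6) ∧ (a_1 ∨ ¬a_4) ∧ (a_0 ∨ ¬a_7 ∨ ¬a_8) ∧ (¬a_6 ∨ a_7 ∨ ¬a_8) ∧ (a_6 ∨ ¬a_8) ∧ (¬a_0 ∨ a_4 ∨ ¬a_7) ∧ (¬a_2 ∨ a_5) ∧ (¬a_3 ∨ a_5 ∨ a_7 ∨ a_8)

Set a_0 = False.
Try a_1 = False:
  (a_1 ∨ ¬a_6) forces a_6 = False.
  (a_4 ∨ a_6) forces a_4 = True.
  clause (¬a_4 ∨ a_6) is falsified — backtrack.
So a_1 = True.
  then (¬a_1 ∨ ¬a_3) forces a_3 = False.
Set a_2 = False.
Set a_4 = False.
  then (a_4 ∨ a_6) forces a_6 = True.
  then (a_2 ∨ ¬a_6 ∨ a_7) forces a_7 = True.
  then (¬a_1 ∨ ¬a_6 ∨ ¬a_8) forces a_8 = False.
  then (a_0 ∨ a_5 ∨ a_8) forces a_5 = True.
All clauses satisfied.

a_0=F; a_1=T; a_2=F; a_3=F; a_4=F; a_5=T; a_6=T; a_7=T; a_8=F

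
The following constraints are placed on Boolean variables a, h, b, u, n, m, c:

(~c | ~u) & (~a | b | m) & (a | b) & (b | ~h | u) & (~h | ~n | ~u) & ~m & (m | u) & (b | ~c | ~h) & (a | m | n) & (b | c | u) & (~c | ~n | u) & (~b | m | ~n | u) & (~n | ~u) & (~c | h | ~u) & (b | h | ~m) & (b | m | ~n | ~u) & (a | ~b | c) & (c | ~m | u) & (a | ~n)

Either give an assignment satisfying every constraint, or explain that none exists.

Unit clause (~m) forces m = False.
In (m | u) only u is left, so u = True.
In (~n | ~u) only ~n is left, so n = False.
In (~c | ~u) only ~c is left, so c = False.
In (a | m | n) only a is left, so a = True.
In (~a | b | m) only b is left, so b = True.
Set h = True.
All clauses satisfied.

a: True, h: True, b: True, u: True, n: False, m: False, c: False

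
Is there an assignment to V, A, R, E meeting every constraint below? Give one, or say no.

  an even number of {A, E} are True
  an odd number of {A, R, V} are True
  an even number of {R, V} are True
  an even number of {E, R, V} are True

The formula is unsatisfiable.

Adding constraints 1, 2, 4 mod 2: every variable appears an even number of times on the left, so the left side is 0.
But the right sides sum to 1 (mod 2). 0 ≠ 1 — the system is inconsistent.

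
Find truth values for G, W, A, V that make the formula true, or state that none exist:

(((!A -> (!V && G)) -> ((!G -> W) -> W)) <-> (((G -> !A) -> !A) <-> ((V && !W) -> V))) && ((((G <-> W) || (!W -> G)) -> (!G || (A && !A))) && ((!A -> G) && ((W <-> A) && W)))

UNSATISFIABLE

Case W = True: the formula simplifies to ((G -> !A) -> !A) && ((!G || (A && !A)) && ((!A -> G) && A)).
  A = True: simplifies to G && !G.
    G = True: the conjunct !G is False.
    G = False: the conjunct G is False.
  A = False: the conjunct A is False.
Case W = False: the conjunct W is False.
Both cases fail — unsatisfiable.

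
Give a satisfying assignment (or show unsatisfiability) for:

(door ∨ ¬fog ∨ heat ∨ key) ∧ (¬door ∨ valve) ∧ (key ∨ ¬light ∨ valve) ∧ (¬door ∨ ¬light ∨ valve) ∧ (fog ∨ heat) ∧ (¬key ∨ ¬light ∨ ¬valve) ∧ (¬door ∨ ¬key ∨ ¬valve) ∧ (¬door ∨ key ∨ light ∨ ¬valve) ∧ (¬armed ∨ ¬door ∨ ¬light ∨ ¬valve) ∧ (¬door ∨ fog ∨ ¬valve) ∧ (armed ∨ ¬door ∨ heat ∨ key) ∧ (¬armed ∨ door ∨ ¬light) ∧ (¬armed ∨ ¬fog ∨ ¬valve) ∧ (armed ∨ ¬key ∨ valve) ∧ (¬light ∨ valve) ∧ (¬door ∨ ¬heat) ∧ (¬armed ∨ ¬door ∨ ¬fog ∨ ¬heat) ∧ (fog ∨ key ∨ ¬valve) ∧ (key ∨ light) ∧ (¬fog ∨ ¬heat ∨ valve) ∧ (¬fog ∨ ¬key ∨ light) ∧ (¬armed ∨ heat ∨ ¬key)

Set heat = True.
  then (¬door ∨ ¬heat) forces door = False.
Set fog = True.
  then (¬fog ∨ ¬heat ∨ valve) forces valve = True.
  then (¬armed ∨ ¬fog ∨ ¬valve) forces armed = False.
Set light = True.
  then (¬key ∨ ¬light ∨ ¬valve) forces key = False.
All clauses satisfied.

heat = True, fog = True, door = False, armed = False, valve = True, light = True, key = False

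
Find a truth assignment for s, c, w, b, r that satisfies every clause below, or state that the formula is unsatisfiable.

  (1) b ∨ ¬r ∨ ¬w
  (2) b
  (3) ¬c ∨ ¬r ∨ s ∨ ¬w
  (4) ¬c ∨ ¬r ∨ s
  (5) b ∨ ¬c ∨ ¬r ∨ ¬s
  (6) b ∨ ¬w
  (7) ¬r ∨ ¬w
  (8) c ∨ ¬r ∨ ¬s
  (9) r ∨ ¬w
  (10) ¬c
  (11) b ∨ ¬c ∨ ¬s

Unit clause (b) forces b = True.
Unit clause (¬c) forces c = False.
Set s = True.
  then (c ∨ ¬r ∨ ¬s) forces r = False.
  then (r ∨ ¬w) forces w = False.
All clauses satisfied.

s = True, c = False, w = False, b = True, r = False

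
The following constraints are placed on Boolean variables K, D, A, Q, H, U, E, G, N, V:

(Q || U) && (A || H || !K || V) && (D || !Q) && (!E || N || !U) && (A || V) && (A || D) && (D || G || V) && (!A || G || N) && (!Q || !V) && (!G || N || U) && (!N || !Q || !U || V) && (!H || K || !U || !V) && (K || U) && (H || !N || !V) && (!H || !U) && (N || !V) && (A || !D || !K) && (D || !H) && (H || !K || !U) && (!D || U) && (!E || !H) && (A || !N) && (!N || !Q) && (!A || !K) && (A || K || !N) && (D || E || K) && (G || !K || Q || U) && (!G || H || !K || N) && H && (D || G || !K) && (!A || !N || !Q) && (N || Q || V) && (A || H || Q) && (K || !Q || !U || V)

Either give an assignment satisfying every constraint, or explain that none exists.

No satisfying assignment exists.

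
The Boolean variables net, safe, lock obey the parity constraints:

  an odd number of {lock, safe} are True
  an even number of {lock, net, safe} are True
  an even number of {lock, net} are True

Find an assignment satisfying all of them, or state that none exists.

net: True, safe: False, lock: True

{lock, safe}: 1 true → odd ✓
{lock, net, safe}: 2 true → even ✓
{lock, net}: 2 true → even ✓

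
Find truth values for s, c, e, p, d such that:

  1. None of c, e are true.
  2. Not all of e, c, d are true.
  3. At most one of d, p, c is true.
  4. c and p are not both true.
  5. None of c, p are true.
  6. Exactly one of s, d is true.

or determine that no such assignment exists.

s = True; c = False; e = False; p = False; d = False

  (1) {c, e}: 0 true — none ✓
  (2) {e, c, d}: 0/3 true — not all ✓
  (3) {d, p, c}: 0 true — at most one ✓
  (4) c=F, p=F — not both ✓
  (5) {c, p}: 0 true — none ✓
  (6) {s, d}: 1 true — exactly one ✓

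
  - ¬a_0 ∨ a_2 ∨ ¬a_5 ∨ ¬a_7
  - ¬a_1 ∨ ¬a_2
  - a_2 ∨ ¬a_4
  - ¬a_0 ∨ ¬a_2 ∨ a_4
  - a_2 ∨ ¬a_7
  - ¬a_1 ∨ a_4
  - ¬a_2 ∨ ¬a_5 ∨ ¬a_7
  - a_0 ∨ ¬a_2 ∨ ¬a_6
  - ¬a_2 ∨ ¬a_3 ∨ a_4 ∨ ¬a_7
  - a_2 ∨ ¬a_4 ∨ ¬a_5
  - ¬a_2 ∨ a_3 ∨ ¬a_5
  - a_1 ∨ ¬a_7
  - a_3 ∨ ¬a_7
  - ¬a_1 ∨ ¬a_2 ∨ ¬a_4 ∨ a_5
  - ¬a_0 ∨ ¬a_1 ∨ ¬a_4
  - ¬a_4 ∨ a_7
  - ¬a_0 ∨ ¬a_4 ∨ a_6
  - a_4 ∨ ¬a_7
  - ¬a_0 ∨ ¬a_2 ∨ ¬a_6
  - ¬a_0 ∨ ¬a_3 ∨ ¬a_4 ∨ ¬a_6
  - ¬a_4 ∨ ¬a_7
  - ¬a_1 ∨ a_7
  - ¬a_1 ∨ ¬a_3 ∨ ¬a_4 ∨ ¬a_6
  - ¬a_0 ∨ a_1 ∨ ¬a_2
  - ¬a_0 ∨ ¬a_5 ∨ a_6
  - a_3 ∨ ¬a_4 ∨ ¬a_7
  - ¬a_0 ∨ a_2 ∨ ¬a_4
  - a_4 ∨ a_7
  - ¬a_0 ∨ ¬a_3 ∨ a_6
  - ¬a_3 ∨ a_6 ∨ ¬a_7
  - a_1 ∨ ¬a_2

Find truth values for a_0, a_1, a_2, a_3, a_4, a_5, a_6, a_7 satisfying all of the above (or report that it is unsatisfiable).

Unsatisfiable — no assignment works.

Case a_2 = True:
  (¬a_1 ∨ ¬a_2) forces a_1 = False.
  Clause (a_1 ∨ ¬a_2) is falsified — contradiction.
Case a_2 = False:
  (a_2 ∨ ¬a_4) forces a_4 = False.
  (a_2 ∨ ¬a_7) forces a_7 = False.
  Clause (a_4 ∨ a_7) is falsified — contradiction.
Both cases fail, so the formula is unsatisfiable.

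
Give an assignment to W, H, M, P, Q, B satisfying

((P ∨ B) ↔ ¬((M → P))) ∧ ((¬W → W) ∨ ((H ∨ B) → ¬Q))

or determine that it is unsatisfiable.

W = True; H = True; M = False; P = False; Q = True; B = False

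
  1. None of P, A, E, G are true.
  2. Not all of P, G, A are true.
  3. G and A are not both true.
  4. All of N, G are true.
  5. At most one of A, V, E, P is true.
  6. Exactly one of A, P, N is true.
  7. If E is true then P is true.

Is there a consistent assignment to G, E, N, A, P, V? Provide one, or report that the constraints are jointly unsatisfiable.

Case G = True:
  Constraint (1) is violated (G=T) — contradiction.
Case G = False:
  Constraint (4) is violated (G=F) — contradiction.
Both cases fail — unsatisfiable.

No satisfying assignment exists.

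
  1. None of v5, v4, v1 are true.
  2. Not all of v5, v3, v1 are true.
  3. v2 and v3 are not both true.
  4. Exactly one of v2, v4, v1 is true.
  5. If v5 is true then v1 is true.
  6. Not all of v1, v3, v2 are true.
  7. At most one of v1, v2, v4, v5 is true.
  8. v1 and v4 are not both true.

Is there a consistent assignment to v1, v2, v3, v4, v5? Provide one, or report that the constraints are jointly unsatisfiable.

v1: False, v2: True, v3: False, v4: False, v5: False

  (1) {v5, v4, v1}: 0 true — none ✓
  (2) {v5, v3, v1}: 0/3 true — not all ✓
  (3) v2=T, v3=F — not both ✓
  (4) {v2, v4, v1}: 1 true — exactly one ✓
  (5) v5=F ⇒ v1: vacuous ✓
  (6) {v1, v3, v2}: 1/3 true — not all ✓
  (7) {v1, v2, v4, v5}: 1 true — at most one ✓
  (8) v1=F, v4=F — not both ✓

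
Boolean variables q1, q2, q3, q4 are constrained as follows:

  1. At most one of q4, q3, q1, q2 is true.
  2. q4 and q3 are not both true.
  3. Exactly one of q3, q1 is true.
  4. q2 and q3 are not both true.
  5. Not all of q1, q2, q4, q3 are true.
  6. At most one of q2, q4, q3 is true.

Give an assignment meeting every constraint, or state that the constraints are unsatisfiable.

q1 = True, q2 = False, q3 = False, q4 = False

  (1) {q4, q3, q1, q2}: 1 true — at most one ✓
  (2) q4=F, q3=F — not both ✓
  (3) {q3, q1}: 1 true — exactly one ✓
  (4) q2=F, q3=F — not both ✓
  (5) {q1, q2, q4, q3}: 1/4 true — not all ✓
  (6) {q2, q4, q3}: 0 true — at most one ✓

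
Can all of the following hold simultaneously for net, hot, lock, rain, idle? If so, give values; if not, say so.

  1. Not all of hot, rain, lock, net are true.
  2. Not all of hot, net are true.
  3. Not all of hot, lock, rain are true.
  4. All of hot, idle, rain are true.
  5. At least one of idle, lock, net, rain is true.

net = False, hot = True, lock = False, rain = True, idle = True

  (1) {hot, rain, lock, net}: 2/4 true — not all ✓
  (2) {hot, net}: 1/2 true — not all ✓
  (3) {hot, lock, rain}: 2/3 true — not all ✓
  (4) {hot, idle, rain}: all 3 true ✓
  (5) {idle, lock, net, rain}: 2 true — at least one ✓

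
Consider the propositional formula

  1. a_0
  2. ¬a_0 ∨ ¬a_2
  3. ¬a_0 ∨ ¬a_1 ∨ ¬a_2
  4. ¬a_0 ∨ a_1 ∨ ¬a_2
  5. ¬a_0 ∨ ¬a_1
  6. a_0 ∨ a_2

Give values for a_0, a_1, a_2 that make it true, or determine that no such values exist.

a_0: True, a_1: False, a_2: False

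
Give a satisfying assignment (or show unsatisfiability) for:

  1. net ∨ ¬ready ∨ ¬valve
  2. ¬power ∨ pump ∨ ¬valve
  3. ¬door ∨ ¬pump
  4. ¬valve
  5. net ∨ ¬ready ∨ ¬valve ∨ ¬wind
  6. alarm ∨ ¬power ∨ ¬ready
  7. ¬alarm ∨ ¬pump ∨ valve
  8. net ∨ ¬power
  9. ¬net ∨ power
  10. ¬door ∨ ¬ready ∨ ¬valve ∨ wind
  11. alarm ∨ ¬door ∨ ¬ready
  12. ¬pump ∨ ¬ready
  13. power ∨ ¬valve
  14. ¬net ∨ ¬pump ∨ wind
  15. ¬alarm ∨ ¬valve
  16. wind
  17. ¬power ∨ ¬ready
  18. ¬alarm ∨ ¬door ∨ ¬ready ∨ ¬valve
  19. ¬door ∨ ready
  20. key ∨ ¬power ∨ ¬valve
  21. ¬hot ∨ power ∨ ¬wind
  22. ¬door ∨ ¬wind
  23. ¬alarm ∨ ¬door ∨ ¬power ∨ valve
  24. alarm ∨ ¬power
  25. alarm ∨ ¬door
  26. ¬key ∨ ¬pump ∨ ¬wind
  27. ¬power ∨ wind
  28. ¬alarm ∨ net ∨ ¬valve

Unit clause (¬valve) forces valve = False.
Unit clause (wind) forces wind = True.
In (¬door ∨ ¬wind) only ¬door is left, so door = False.
Set hot = False.
Set key = True.
  then (¬key ∨ ¬pump ∨ ¬wind) forces pump = False.
Set ready = True.
  then (¬power ∨ ¬ready) forces power = False.
  then (¬net ∨ power) forces net = False.
Set alarm = False.
All clauses satisfied.

hot: False, key: True, ready: True, power: False, wind: True, valve: False, net: False, pump: False, alarm: False, door: False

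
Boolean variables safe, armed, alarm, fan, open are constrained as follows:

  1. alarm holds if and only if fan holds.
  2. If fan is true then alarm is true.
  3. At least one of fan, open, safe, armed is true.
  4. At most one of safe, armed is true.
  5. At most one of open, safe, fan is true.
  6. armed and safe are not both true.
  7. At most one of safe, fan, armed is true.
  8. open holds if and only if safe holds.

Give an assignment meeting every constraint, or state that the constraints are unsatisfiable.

safe=F; armed=F; alarm=T; fan=T; open=F

  (1) alarm=T, fan=T — same ✓
  (2) fan=T ⇒ alarm: T ✓
  (3) {fan, open, safe, armed}: 1 true — at least one ✓
  (4) {safe, armed}: 0 true — at most one ✓
  (5) {open, safe, fan}: 1 true — at most one ✓
  (6) armed=F, safe=F — not both ✓
  (7) {safe, fan, armed}: 1 true — at most one ✓
  (8) open=F, safe=F — same ✓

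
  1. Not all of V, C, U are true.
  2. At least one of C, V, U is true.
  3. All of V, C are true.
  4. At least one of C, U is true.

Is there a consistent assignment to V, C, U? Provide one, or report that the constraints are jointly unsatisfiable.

V = True; C = True; U = False

  (1) {V, C, U}: 2/3 true — not all ✓
  (2) {C, V, U}: 2 true — at least one ✓
  (3) {V, C}: all 2 true ✓
  (4) {C, U}: 1 true — at least one ✓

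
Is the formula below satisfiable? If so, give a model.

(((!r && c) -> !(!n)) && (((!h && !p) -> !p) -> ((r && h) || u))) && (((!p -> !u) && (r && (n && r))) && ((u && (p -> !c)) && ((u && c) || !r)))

No satisfying assignment exists.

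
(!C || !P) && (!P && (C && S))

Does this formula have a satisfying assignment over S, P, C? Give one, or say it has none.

S = True, P = False, C = True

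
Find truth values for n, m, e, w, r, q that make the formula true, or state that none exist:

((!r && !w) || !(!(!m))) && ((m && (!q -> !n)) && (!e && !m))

UNSATISFIABLE

Case m = True: the conjunct !m is False.
Case m = False: the conjunct m is False.
Both cases fail — unsatisfiable.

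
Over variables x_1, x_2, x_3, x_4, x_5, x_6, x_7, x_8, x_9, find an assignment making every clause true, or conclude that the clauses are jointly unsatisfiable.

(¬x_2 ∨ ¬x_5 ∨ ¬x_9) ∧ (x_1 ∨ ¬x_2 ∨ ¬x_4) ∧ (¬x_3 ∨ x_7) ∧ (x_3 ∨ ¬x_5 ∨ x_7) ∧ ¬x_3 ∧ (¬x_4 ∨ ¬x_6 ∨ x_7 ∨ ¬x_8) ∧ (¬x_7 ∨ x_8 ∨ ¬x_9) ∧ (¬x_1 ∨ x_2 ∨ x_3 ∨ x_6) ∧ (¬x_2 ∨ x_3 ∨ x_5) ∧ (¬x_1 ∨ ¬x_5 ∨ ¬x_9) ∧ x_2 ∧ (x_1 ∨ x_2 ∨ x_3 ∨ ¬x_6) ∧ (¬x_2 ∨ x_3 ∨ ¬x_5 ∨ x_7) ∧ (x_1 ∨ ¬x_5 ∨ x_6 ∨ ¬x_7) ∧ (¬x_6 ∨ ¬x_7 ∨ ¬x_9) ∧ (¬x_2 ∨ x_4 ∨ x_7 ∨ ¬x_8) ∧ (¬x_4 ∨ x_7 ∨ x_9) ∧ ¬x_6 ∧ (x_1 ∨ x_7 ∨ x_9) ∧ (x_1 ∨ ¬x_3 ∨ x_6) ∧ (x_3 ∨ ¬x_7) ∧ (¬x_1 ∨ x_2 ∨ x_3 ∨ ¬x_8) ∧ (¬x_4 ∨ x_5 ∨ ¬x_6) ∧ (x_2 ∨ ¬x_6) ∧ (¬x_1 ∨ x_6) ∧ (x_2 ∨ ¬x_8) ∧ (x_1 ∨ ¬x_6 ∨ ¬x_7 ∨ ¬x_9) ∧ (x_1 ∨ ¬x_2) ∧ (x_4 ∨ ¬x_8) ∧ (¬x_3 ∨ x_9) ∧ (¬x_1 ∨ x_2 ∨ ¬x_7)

The formula is unsatisfiable.

Case x_2 = True:
  (¬x_3) forces x_3 = False.
  (¬x_2 ∨ x_3 ∨ x_5) forces x_5 = True.
  (¬x_2 ∨ ¬x_5 ∨ ¬x_9) forces x_9 = False.
  (x_3 ∨ ¬x_5 ∨ x_7) forces x_7 = True.
  Clause (x_3 ∨ ¬x_7) is falsified — contradiction.
Case x_2 = False:
  Clause (x_2) is falsified — contradiction.
Both cases fail, so the formula is unsatisfiable.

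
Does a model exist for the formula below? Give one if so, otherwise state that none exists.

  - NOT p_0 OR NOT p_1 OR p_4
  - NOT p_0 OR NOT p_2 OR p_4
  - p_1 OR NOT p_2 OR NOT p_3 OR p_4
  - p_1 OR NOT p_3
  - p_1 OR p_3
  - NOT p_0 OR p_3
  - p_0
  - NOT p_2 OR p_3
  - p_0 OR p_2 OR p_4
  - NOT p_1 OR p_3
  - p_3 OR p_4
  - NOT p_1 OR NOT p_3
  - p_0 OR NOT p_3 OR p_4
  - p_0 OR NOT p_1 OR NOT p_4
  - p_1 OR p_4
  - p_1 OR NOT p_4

The formula is unsatisfiable.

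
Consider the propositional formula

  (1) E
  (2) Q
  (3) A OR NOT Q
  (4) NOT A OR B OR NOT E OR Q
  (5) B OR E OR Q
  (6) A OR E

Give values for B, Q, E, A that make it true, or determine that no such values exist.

Unit clause (E) forces E = True.
Unit clause (Q) forces Q = True.
In (A OR NOT Q) only A is left, so A = True.
Set B = False.
All clauses satisfied.

B = False, Q = True, E = True, A = True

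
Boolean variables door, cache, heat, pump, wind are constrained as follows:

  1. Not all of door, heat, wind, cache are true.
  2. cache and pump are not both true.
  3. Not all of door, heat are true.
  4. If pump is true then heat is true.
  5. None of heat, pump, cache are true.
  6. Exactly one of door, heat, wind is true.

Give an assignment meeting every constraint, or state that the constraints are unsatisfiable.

door: False; cache: False; heat: False; pump: False; wind: True

  (1) {door, heat, wind, cache}: 1/4 true — not all ✓
  (2) cache=F, pump=F — not both ✓
  (3) {door, heat}: 0/2 true — not all ✓
  (4) pump=F ⇒ heat: vacuous ✓
  (5) {heat, pump, cache}: 0 true — none ✓
  (6) {door, heat, wind}: 1 true — exactly one ✓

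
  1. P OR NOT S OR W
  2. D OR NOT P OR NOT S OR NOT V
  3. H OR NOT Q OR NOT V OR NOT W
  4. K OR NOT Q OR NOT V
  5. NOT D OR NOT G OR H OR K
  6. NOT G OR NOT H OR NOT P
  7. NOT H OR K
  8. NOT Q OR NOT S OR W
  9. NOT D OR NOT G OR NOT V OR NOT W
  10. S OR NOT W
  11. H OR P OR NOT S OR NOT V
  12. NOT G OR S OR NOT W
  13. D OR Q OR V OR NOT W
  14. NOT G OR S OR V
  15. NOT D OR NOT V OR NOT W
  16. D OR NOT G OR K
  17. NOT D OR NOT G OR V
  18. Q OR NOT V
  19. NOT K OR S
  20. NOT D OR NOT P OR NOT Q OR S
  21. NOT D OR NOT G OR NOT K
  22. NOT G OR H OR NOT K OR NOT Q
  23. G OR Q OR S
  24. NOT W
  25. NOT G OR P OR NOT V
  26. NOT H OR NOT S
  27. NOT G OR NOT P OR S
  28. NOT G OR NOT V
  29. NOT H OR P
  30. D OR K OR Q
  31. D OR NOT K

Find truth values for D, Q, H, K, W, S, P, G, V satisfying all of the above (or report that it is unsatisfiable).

Unit clause (NOT W) forces W = False.
Set D = True.
Set Q = True.
  then (NOT Q OR NOT S OR W) forces S = False.
  then (NOT K OR S) forces K = False.
  then (NOT D OR NOT P OR NOT Q OR S) forces P = False.
  then (NOT H OR P) forces H = False.
  then (K OR NOT Q OR NOT V) forces V = False.
  then (NOT D OR NOT G OR H OR K) forces G = False.
All clauses satisfied.

D: True, Q: True, H: False, K: False, W: False, S: False, P: False, G: False, V: False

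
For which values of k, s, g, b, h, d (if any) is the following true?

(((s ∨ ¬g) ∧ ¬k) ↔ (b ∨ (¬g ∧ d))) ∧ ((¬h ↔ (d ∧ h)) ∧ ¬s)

k: True, s: False, g: True, b: False, h: True, d: False

  ((s ∨ ¬g) ∧ ¬k) ↔ (b ∨ (¬g ∧ d)) = True
    (s ∨ ¬g) ∧ ¬k = False
      s ∨ ¬g = False
        ¬g = False
      ¬k = False
    b ∨ (¬g ∧ d) = False
      ¬g ∧ d = False
        ¬g = False
  (¬h ↔ (d ∧ h)) ∧ ¬s = True
    ¬h ↔ (d ∧ h) = True
      ¬h = False
      d ∧ h = False
    ¬s = True
Both conjuncts True, so the formula holds.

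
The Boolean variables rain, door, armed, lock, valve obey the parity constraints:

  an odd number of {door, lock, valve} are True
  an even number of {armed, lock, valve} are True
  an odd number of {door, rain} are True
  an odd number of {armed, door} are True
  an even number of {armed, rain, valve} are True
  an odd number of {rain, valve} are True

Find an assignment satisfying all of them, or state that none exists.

rain = True; door = False; armed = True; lock = True; valve = False

{door, lock, valve}: 1 true → odd ✓
{armed, lock, valve}: 2 true → even ✓
{door, rain}: 1 true → odd ✓
{armed, door}: 1 true → odd ✓
{armed, rain, valve}: 2 true → even ✓
{rain, valve}: 1 true → odd ✓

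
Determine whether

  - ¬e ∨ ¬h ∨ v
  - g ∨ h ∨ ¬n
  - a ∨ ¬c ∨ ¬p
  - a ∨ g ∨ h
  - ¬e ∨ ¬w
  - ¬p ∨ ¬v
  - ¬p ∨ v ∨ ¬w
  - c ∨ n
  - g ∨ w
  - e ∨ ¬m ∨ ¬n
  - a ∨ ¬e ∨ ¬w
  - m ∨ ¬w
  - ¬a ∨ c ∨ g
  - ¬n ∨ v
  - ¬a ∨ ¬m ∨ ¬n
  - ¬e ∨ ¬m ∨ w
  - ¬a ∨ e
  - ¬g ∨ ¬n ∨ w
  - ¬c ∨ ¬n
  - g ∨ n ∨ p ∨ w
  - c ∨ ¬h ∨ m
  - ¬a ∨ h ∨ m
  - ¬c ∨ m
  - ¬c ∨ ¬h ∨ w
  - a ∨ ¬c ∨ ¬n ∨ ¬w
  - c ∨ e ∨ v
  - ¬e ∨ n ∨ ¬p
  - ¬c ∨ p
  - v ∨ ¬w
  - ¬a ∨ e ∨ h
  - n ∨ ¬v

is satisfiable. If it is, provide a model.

Unsatisfiable — no assignment works.

Case w = True:
  (¬e ∨ ¬w) forces e = False.
  (m ∨ ¬w) forces m = True.
  (e ∨ ¬m ∨ ¬n) forces n = False.
  (c ∨ n) forces c = True.
  (¬a ∨ e) forces a = False.
  (a ∨ ¬c ∨ ¬p) forces p = False.
  Clause (¬c ∨ p) is falsified — contradiction.
Case w = False:
  (g ∨ w) forces g = True.
  (¬g ∨ ¬n ∨ w) forces n = False.
  (c ∨ n) forces c = True.
  (¬c ∨ m) forces m = True.
  (¬e ∨ ¬m ∨ w) forces e = False.
  (¬a ∨ e) forces a = False.
  (a ∨ ¬c ∨ ¬p) forces p = False.
  Clause (¬c ∨ p) is falsified — contradiction.
Both cases fail, so the formula is unsatisfiable.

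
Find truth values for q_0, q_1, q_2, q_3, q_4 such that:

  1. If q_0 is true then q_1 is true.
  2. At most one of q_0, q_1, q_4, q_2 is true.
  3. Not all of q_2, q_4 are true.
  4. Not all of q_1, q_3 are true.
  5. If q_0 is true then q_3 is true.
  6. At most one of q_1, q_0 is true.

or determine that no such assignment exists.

q_0 = False, q_1 = False, q_2 = True, q_3 = False, q_4 = False

  (1) q_0=F ⇒ q_1: vacuous ✓
  (2) {q_0, q_1, q_4, q_2}: 1 true — at most one ✓
  (3) {q_2, q_4}: 1/2 true — not all ✓
  (4) {q_1, q_3}: 0/2 true — not all ✓
  (5) q_0=F ⇒ q_3: vacuous ✓
  (6) {q_1, q_0}: 0 true — at most one ✓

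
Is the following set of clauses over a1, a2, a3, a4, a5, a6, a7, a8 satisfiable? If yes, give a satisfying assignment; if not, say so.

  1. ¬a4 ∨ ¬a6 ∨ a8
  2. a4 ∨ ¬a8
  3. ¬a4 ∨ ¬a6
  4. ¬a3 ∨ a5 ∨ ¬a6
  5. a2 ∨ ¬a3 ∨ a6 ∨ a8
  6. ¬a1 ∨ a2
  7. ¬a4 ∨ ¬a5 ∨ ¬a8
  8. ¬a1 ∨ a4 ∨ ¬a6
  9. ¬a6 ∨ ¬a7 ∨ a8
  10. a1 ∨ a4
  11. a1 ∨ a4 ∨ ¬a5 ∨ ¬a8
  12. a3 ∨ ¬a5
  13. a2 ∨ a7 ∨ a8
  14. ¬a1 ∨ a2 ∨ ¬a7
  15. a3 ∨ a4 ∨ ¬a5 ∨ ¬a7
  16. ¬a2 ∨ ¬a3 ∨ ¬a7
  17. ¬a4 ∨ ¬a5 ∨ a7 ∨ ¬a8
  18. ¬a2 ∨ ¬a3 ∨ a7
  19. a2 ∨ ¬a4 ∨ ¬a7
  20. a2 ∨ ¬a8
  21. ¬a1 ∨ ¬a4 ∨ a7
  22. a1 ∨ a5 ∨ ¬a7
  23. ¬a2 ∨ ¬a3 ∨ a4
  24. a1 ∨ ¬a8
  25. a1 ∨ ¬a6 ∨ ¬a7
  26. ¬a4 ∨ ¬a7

a1: True, a2: True, a3: False, a4: False, a5: False, a6: False, a7: False, a8: False

Set a1 = True.
  then (¬a1 ∨ a2) forces a2 = True.
Try a3 = True:
  (¬a2 ∨ ¬a3 ∨ ¬a7) forces a7 = False.
  clause (¬a2 ∨ ¬a3 ∨ a7) is falsified — backtrack.
So a3 = False.
  then (a3 ∨ ¬a5) forces a5 = False.
Try a4 = True:
  (¬a4 ∨ ¬a6) forces a6 = False.
  (¬a1 ∨ ¬a4 ∨ a7) forces a7 = True.
  clause (¬a4 ∨ ¬a7) is falsified — backtrack.
So a4 = False.
  then (a4 ∨ ¬a8) forces a8 = False.
  then (¬a1 ∨ a4 ∨ ¬a6) forces a6 = False.
Set a7 = False.
All clauses satisfied.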